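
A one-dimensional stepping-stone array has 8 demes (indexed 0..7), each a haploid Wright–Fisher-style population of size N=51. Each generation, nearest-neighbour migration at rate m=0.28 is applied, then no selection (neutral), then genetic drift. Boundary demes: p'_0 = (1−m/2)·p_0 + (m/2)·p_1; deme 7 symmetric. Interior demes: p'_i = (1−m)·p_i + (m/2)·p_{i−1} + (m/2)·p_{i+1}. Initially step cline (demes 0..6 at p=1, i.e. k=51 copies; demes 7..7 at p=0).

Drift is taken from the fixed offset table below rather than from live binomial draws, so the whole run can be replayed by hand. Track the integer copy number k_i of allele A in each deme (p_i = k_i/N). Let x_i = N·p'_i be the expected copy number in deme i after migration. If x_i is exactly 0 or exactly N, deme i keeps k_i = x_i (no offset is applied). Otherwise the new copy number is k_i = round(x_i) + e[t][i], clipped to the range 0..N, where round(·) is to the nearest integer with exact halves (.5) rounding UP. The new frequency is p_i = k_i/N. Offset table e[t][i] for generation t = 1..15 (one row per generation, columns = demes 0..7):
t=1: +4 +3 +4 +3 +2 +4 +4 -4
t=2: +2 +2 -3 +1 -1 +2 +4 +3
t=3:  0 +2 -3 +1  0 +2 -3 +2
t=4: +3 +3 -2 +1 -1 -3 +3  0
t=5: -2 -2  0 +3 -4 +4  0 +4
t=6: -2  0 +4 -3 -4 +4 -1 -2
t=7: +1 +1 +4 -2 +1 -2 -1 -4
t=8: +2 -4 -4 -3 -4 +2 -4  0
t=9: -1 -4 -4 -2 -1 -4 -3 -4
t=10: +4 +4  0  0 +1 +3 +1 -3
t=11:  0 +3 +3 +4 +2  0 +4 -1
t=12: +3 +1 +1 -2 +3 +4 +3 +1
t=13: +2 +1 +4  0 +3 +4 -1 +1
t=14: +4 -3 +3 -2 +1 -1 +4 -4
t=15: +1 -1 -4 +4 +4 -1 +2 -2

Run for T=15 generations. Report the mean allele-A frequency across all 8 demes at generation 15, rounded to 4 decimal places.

t=0: k=[51 51 51 51 51 51 51 0]
t=1: x=[51.0000 51.0000 51.0000 51.0000 51.0000 51.0000 43.8600 7.1400] k=[51 51 51 51 51 51 48 3]
t=2: x=[51.0000 51.0000 51.0000 51.0000 51.0000 50.5800 42.1200 9.3000] k=[51 51 51 51 51 51 46 12]
t=3: x=[51.0000 51.0000 51.0000 51.0000 51.0000 50.3000 41.9400 16.7600] k=[51 51 51 51 51 51 39 19]
t=4: x=[51.0000 51.0000 51.0000 51.0000 51.0000 49.3200 37.8800 21.8000] k=[51 51 51 51 51 46 41 22]
t=5: x=[51.0000 51.0000 51.0000 51.0000 50.3000 46.0000 39.0400 24.6600] k=[51 51 51 51 46 50 39 29]
t=6: x=[51.0000 51.0000 51.0000 50.3000 47.2600 47.9000 39.1400 30.4000] k=[51 51 51 47 43 51 38 28]
t=7: x=[51.0000 51.0000 50.4400 47.0000 44.6800 48.0600 38.4200 29.4000] k=[51 51 51 45 46 46 37 25]
t=8: x=[51.0000 51.0000 50.1600 45.9800 45.8600 44.7400 36.5800 26.6800] k=[51 51 46 43 42 47 33 27]
t=9: x=[51.0000 50.3000 46.2800 43.2800 42.8400 44.3400 34.1200 27.8400] k=[51 46 42 41 42 40 31 24]
t=10: x=[50.3000 46.1400 42.4200 41.2800 41.5800 39.0200 31.2800 24.9800] k=[51 50 42 41 43 42 32 22]
t=11: x=[50.8600 49.0200 42.9800 41.4200 42.5800 40.7400 32.0000 23.4000] k=[51 51 46 45 45 41 36 22]
t=12: x=[51.0000 50.3000 46.5600 45.1400 44.4400 40.8600 34.7400 23.9600] k=[51 51 48 43 47 45 38 25]
t=13: x=[51.0000 50.5800 47.7200 44.2600 46.1600 44.3000 37.1600 26.8200] k=[51 51 51 44 49 48 36 28]
t=14: x=[51.0000 51.0000 50.0200 45.6800 48.1600 46.4600 36.5600 29.1200] k=[51 51 51 44 49 45 41 25]
t=15: x=[51.0000 51.0000 50.0200 45.6800 47.7400 45.0000 39.3200 27.2400] k=[51 51 46 50 51 44 41 25]

0.8799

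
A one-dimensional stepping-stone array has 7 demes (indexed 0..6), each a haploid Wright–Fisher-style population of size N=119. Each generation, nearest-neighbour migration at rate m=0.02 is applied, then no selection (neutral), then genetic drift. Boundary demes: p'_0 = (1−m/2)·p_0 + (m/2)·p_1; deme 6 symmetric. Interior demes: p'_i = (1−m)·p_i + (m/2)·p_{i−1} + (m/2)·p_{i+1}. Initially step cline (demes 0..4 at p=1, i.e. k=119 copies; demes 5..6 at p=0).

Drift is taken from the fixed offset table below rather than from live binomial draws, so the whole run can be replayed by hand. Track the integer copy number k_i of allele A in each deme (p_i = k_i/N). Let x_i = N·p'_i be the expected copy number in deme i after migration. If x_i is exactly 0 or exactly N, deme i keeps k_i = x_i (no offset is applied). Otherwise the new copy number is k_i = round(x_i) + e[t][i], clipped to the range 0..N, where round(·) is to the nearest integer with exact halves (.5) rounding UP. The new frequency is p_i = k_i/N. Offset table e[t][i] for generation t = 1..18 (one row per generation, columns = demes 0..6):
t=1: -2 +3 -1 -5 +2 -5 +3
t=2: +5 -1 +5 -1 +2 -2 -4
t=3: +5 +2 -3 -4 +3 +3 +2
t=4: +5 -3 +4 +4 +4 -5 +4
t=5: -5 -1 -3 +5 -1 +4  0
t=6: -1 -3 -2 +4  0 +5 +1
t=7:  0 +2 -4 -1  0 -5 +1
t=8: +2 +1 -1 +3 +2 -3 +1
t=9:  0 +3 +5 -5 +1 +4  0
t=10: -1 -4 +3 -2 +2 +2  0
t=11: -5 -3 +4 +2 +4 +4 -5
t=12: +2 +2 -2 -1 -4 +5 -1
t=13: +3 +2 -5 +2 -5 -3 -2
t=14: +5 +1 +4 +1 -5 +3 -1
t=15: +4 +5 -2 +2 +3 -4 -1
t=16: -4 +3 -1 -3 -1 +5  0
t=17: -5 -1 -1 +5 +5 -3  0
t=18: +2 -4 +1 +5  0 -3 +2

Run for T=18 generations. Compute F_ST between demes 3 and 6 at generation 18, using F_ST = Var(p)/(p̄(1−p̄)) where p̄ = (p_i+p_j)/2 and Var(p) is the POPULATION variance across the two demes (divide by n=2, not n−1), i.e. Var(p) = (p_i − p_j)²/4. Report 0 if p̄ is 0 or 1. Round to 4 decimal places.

0.9669

t=0: k=[119 119 119 119 119 0 0]
t=1: x=[119.0000 119.0000 119.0000 119.0000 117.8100 1.1900 0.0000] k=[119 119 119 119 119 0 0]
t=2: x=[119.0000 119.0000 119.0000 119.0000 117.8100 1.1900 0.0000] k=[119 119 119 119 119 0 0]
t=3: x=[119.0000 119.0000 119.0000 119.0000 117.8100 1.1900 0.0000] k=[119 119 119 119 119 4 0]
t=4: x=[119.0000 119.0000 119.0000 119.0000 117.8500 5.1100 0.0400] k=[119 119 119 119 119 0 4]
t=5: x=[119.0000 119.0000 119.0000 119.0000 117.8100 1.2300 3.9600] k=[119 119 119 119 117 5 4]
t=6: x=[119.0000 119.0000 119.0000 118.9800 115.9000 6.1100 4.0100] k=[119 119 119 119 116 11 5]
t=7: x=[119.0000 119.0000 119.0000 118.9700 114.9800 11.9900 5.0600] k=[119 119 119 118 115 7 6]
t=8: x=[119.0000 119.0000 118.9900 117.9800 113.9500 8.0700 6.0100] k=[119 119 118 119 116 5 7]
t=9: x=[119.0000 118.9900 118.0200 118.9600 114.9200 6.1300 6.9800] k=[119 119 119 114 116 10 7]
t=10: x=[119.0000 119.0000 118.9500 114.0700 114.9200 11.0300 7.0300] k=[119 119 119 112 117 13 7]
t=11: x=[119.0000 119.0000 118.9300 112.1200 115.9100 13.9800 7.0600] k=[119 119 119 114 119 18 2]
t=12: x=[119.0000 119.0000 118.9500 114.1000 117.9400 18.8500 2.1600] k=[119 119 117 113 114 24 1]
t=13: x=[119.0000 118.9800 116.9800 113.0500 113.0900 24.6700 1.2300] k=[119 119 112 115 108 22 0]
t=14: x=[119.0000 118.9300 112.1000 114.9000 107.2100 22.6400 0.2200] k=[119 119 116 116 102 26 0]
t=15: x=[119.0000 118.9700 116.0300 115.8600 101.3800 26.5000 0.2600] k=[119 119 114 118 104 23 0]
t=16: x=[119.0000 118.9500 114.0900 117.8200 103.3300 23.5800 0.2300] k=[119 119 113 115 102 29 0]
t=17: x=[119.0000 118.9400 113.0800 114.8500 101.4000 29.4400 0.2900] k=[119 118 112 119 106 26 0]
t=18: x=[118.9900 117.9500 112.1300 118.8000 105.3300 26.5400 0.2600] k=[119 114 113 119 105 24 2]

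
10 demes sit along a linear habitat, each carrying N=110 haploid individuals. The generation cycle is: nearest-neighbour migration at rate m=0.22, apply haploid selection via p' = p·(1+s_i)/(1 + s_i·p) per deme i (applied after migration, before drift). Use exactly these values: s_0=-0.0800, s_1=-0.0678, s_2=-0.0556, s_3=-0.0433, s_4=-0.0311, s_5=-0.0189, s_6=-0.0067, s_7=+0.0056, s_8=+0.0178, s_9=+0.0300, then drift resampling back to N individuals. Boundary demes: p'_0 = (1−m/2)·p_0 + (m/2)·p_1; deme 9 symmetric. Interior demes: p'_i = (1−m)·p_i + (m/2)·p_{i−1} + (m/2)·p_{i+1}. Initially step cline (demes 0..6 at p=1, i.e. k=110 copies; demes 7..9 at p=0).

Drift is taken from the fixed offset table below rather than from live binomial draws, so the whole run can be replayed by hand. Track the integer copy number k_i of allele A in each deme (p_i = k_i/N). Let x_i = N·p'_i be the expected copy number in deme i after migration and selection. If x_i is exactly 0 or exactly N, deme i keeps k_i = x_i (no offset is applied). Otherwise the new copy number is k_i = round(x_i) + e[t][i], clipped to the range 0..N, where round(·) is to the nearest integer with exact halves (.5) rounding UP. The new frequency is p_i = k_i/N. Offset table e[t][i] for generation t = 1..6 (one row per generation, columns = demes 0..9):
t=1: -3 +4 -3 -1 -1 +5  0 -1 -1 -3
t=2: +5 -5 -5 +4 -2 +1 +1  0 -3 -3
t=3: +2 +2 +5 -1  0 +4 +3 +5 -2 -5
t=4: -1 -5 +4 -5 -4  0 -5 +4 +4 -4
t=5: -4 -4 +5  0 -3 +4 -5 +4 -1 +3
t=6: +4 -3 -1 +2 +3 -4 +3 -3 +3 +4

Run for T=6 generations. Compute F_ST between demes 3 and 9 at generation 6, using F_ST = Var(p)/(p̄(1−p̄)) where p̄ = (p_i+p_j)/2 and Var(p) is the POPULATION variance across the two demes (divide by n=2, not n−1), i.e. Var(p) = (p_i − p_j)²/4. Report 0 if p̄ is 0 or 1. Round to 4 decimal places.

0.8487

t=0: k=[110 110 110 110 110 110 110 0 0 0]
t=1: x=[110.0000 110.0000 110.0000 110.0000 110.0000 110.0000 97.8274 12.1603 0.0000 0.0000] k=[110 110 110 110 110 110 98 11 0 0]
t=2: x=[110.0000 110.0000 110.0000 110.0000 110.0000 108.6549 89.6387 19.4492 1.2313 0.0000] k=[110 110 110 110 110 110 91 19 0 0]
t=3: x=[110.0000 110.0000 110.0000 110.0000 110.0000 107.8705 85.0405 24.9375 2.1265 0.0000] k=[110 110 110 110 110 110 88 30 0 0]
t=4: x=[110.0000 110.0000 110.0000 110.0000 110.0000 107.5344 83.9064 33.2093 3.3569 0.0000] k=[110 110 110 110 110 108 79 37 7 0]
t=5: x=[110.0000 110.0000 110.0000 110.0000 109.7730 104.9387 77.4161 38.4596 9.6847 0.7929] k=[110 110 110 110 107 109 72 42 9 4]
t=6: x=[110.0000 110.0000 110.0000 109.6551 107.4732 104.6131 72.6042 41.8146 12.2710 4.6807] k=[110 110 110 110 110 101 76 39 15 9]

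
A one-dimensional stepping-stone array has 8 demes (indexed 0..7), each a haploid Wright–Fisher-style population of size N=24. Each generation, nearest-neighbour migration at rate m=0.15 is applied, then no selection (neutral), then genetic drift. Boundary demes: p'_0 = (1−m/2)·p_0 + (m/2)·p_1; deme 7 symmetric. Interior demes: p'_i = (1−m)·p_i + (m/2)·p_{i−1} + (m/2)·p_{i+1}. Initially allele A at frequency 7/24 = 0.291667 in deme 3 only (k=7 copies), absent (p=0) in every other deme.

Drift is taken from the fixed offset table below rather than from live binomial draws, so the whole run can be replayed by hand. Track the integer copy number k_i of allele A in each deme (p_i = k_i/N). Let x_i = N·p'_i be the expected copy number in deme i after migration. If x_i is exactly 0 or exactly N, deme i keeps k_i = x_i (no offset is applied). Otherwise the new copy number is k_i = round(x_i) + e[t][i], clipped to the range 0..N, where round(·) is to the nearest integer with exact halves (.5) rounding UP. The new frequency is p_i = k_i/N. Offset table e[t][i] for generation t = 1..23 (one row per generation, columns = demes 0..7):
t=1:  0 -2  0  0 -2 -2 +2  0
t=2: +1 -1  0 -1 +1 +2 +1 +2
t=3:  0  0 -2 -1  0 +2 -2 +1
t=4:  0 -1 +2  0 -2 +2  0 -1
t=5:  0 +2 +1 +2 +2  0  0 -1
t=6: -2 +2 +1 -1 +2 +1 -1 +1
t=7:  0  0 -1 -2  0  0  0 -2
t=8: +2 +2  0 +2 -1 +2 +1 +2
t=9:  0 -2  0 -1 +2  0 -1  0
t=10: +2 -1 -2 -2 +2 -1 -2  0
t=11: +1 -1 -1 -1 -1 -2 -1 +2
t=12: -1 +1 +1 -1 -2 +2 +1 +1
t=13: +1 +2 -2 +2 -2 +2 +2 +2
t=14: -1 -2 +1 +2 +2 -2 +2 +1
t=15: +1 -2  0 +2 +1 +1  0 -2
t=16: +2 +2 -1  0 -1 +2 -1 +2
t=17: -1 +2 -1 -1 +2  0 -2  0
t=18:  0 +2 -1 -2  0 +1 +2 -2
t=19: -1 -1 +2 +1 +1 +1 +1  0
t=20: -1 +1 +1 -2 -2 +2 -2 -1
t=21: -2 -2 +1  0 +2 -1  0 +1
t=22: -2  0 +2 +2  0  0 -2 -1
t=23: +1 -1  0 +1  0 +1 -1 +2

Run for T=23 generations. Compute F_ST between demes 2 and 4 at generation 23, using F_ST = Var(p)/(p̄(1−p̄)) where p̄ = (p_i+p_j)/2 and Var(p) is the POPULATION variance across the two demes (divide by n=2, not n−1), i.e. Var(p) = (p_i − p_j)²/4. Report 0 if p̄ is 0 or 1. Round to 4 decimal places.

0.0022

t=0: k=[0 0 0 7 0 0 0 0]
t=1: x=[0.0000 0.0000 0.5250 5.9500 0.5250 0.0000 0.0000 0.0000] k=[0 0 1 6 0 0 0 0]
t=2: x=[0.0000 0.0750 1.3000 5.1750 0.4500 0.0000 0.0000 0.0000] k=[0 0 1 4 1 0 0 0]
t=3: x=[0.0000 0.0750 1.1500 3.5500 1.1500 0.0750 0.0000 0.0000] k=[0 0 0 3 1 2 0 0]
t=4: x=[0.0000 0.0000 0.2250 2.6250 1.2250 1.7750 0.1500 0.0000] k=[0 0 2 3 0 4 0 0]
t=5: x=[0.0000 0.1500 1.9250 2.7000 0.5250 3.4000 0.3000 0.0000] k=[0 2 3 5 3 3 0 0]
t=6: x=[0.1500 1.9250 3.0750 4.7000 3.1500 2.7750 0.2250 0.0000] k=[0 4 4 4 5 4 0 0]
t=7: x=[0.3000 3.7000 4.0000 4.0750 4.8500 3.7750 0.3000 0.0000] k=[0 4 3 2 5 4 0 0]
t=8: x=[0.3000 3.6250 3.0000 2.3000 4.7000 3.7750 0.3000 0.0000] k=[2 6 3 4 4 6 1 0]
t=9: x=[2.3000 5.4750 3.3000 3.9250 4.1500 5.4750 1.3000 0.0750] k=[2 3 3 3 6 5 0 0]
t=10: x=[2.0750 2.9250 3.0000 3.2250 5.7000 4.7000 0.3750 0.0000] k=[4 2 1 1 8 4 0 0]
t=11: x=[3.8500 2.0750 1.0750 1.5250 7.1750 4.0000 0.3000 0.0000] k=[5 1 0 1 6 2 0 0]
t=12: x=[4.7000 1.2250 0.1500 1.3000 5.3250 2.1500 0.1500 0.0000] k=[4 2 1 0 3 4 1 0]
t=13: x=[3.8500 2.0750 1.0000 0.3000 2.8500 3.7000 1.1500 0.0750] k=[5 4 0 2 1 6 3 2]
t=14: x=[4.9250 3.7750 0.4500 1.7750 1.4500 5.4000 3.1500 2.0750] k=[4 2 1 4 3 3 5 3]
t=15: x=[3.8500 2.0750 1.3000 3.7000 3.0750 3.1500 4.7000 3.1500] k=[5 0 1 6 4 4 5 1]
t=16: x=[4.6250 0.4500 1.3000 5.4750 4.1500 4.0750 4.6250 1.3000] k=[7 2 0 5 3 6 4 3]
t=17: x=[6.6250 2.2250 0.5250 4.4750 3.3750 5.6250 4.0750 3.0750] k=[6 4 0 3 5 6 2 3]
t=18: x=[5.8500 3.8500 0.5250 2.9250 4.9250 5.6250 2.3750 2.9250] k=[6 6 0 1 5 7 4 1]
t=19: x=[6.0000 5.5500 0.5250 1.2250 4.8500 6.6250 4.0000 1.2250] k=[5 5 3 2 6 8 5 1]
t=20: x=[5.0000 4.8500 3.0750 2.3750 5.8500 7.6250 4.9250 1.3000] k=[4 6 4 0 4 10 3 0]
t=21: x=[4.1500 5.7000 3.8500 0.6000 4.1500 9.0250 3.3000 0.2250] k=[2 4 5 1 6 8 3 1]
t=22: x=[2.1500 3.9250 4.6250 1.6750 5.7750 7.4750 3.2250 1.1500] k=[0 4 7 4 6 7 1 0]
t=23: x=[0.3000 3.9250 6.5500 4.3750 5.9250 6.4750 1.3750 0.0750] k=[1 3 7 5 6 7 0 2]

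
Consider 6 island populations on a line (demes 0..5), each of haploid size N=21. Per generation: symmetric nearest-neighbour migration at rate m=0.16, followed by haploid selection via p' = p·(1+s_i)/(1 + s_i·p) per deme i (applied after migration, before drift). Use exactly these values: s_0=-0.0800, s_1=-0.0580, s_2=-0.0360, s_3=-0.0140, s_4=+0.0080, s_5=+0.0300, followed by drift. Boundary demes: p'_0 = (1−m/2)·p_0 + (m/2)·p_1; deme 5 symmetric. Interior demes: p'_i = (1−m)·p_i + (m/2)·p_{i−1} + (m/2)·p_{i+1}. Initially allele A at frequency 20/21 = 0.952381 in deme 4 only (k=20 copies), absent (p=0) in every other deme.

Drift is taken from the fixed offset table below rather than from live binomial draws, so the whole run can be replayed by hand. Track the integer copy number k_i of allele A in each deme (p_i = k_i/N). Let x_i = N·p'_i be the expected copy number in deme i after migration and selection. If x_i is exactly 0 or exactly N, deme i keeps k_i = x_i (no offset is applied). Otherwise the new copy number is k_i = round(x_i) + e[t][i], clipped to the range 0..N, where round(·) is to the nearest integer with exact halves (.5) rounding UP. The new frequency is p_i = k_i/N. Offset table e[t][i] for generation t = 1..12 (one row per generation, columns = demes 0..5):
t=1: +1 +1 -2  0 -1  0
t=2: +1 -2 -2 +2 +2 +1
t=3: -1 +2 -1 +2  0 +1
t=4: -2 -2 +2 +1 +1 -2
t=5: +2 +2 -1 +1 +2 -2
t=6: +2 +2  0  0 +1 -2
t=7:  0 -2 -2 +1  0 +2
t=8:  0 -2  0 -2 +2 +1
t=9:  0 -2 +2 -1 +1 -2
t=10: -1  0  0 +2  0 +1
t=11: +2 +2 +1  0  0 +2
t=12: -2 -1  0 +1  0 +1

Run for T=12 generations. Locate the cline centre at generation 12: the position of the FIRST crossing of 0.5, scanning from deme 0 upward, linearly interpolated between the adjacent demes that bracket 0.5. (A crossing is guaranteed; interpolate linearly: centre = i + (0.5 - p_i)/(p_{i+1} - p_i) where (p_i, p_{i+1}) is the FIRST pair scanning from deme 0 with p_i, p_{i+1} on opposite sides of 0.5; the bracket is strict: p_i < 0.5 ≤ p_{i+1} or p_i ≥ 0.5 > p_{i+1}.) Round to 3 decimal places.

3.167

t=0: k=[0 0 0 0 20 0]
t=1: x=[0.0000 0.0000 0.0000 1.5793 16.8267 1.6442] k=[0 0 0 2 16 2]
t=2: x=[0.0000 0.0000 0.1543 2.9243 13.7978 3.1993] k=[0 0 0 5 16 4]
t=3: x=[0.0000 0.0000 0.3859 5.4231 14.1967 5.0729] k=[0 0 0 7 14 6]
t=4: x=[0.0000 0.0000 0.5404 6.9344 12.8398 6.7749] k=[0 0 3 8 14 5]
t=5: x=[0.0000 0.2262 3.0628 8.0100 12.8398 5.8438] k=[0 2 2 9 15 4]
t=6: x=[0.1473 1.7421 2.4787 8.8477 13.6780 4.9916] k=[2 4 2 9 15 3]
t=7: x=[2.0037 3.5022 2.6344 8.8477 13.5982 4.0559] k=[2 2 1 10 14 6]
t=8: x=[1.8541 1.8183 1.7406 9.5266 13.0793 6.7749] k=[2 0 2 8 15 8]
t=9: x=[1.7047 0.3017 2.2454 8.0100 13.9174 8.7103] k=[2 0 4 7 15 7]
t=10: x=[1.7047 0.4528 3.8044 7.3326 13.7579 7.7842] k=[1 0 4 9 14 9]
t=11: x=[0.8494 0.3772 3.9608 8.9276 13.2390 9.5537] k=[3 2 5 9 13 12]
t=12: x=[2.7166 2.1995 4.9401 8.9276 12.6401 12.2313] k=[1 1 5 10 13 13]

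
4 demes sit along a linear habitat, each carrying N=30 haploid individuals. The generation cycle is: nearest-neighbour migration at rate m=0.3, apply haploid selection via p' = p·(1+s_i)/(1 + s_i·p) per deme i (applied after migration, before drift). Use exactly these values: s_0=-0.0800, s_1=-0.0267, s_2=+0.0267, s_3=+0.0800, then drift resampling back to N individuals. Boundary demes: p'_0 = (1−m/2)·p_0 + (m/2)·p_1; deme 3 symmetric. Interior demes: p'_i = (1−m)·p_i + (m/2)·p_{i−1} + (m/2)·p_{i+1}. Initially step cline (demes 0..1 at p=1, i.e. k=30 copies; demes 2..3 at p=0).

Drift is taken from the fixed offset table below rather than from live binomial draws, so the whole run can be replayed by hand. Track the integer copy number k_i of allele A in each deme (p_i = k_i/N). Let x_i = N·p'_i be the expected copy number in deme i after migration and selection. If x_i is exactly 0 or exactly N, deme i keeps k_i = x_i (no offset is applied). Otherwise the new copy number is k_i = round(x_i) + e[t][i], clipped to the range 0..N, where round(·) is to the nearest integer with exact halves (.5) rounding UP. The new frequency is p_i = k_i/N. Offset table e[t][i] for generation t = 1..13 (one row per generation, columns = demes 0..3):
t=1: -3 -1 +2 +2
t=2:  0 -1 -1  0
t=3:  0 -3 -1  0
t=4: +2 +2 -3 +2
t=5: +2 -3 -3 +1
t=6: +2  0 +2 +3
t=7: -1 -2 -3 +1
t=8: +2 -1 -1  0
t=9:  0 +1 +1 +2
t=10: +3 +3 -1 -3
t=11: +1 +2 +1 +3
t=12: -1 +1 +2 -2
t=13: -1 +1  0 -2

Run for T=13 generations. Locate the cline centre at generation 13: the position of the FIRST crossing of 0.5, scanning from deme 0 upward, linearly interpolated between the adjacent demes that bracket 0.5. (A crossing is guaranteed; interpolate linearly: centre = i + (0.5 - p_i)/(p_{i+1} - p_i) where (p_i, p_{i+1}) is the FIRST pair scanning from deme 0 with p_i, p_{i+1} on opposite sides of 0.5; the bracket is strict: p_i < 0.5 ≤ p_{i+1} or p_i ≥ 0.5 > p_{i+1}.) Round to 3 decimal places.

t=0: k=[30 30 0 0]
t=1: x=[30.0000 25.3955 4.6017 0.0000] k=[30 24 7 0]
t=2: x=[29.0243 22.1947 8.6614 1.1308] k=[29 21 8 1]
t=3: x=[27.6238 20.0711 9.0658 2.2020] k=[28 17 8 2]
t=4: x=[26.0741 17.1014 8.6109 3.1080] k=[28 19 6 5]
t=5: x=[26.3937 18.2069 7.9530 5.4867] k=[28 15 5 6]
t=6: x=[25.7551 15.2471 6.7874 6.2210] k=[28 15 9 9]
t=7: x=[25.7551 15.8478 10.0756 9.4922] k=[25 14 7 10]
t=8: x=[22.9084 14.3973 8.6614 10.0579] k=[25 13 8 10]
t=9: x=[22.7516 13.8480 9.2174 10.2119] k=[23 15 10 12]
t=10: x=[21.2939 15.2471 11.2345 12.2537] k=[24 18 10 9]
t=11: x=[22.6471 17.5031 11.2345 9.6466] k=[24 20 12 13]
t=12: x=[22.9608 19.2138 13.5455 13.4182] k=[22 20 16 11]
t=13: x=[21.1902 19.5162 16.0468 12.3045] k=[20 21 16 10]

2.167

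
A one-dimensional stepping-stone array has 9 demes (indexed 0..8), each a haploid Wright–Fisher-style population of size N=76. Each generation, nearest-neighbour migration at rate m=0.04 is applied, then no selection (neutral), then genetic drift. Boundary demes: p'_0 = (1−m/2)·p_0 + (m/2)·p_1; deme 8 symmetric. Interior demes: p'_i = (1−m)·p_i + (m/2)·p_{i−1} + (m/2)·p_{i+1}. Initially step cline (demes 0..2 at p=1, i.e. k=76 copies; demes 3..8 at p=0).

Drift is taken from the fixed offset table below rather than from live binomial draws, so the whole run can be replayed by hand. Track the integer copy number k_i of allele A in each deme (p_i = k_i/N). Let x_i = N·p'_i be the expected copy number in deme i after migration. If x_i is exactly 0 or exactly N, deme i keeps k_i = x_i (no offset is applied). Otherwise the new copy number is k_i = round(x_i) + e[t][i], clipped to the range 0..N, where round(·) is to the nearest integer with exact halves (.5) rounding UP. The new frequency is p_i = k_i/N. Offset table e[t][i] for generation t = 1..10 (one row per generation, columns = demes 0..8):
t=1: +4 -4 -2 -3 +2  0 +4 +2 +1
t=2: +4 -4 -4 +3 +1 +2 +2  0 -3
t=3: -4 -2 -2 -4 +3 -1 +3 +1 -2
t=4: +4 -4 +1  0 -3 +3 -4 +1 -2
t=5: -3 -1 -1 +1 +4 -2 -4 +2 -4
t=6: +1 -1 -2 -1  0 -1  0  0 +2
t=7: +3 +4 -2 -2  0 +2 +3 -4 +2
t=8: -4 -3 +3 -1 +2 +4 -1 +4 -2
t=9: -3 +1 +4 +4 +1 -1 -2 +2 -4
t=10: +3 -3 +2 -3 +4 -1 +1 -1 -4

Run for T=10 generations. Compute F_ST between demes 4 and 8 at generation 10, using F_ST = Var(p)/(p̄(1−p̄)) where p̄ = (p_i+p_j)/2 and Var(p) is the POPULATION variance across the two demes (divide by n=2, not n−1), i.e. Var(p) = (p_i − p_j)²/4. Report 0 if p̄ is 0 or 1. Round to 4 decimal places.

t=0: k=[76 76 76 0 0 0 0 0 0]
t=1: x=[76.0000 76.0000 74.4800 1.5200 0.0000 0.0000 0.0000 0.0000 0.0000] k=[76 76 72 0 0 0 0 0 0]
t=2: x=[76.0000 75.9200 70.6400 1.4400 0.0000 0.0000 0.0000 0.0000 0.0000] k=[76 72 67 4 0 0 0 0 0]
t=3: x=[75.9200 71.9800 65.8400 5.1800 0.0800 0.0000 0.0000 0.0000 0.0000] k=[72 70 64 1 3 0 0 0 0]
t=4: x=[71.9600 69.9200 62.8600 2.3000 2.9000 0.0600 0.0000 0.0000 0.0000] k=[76 66 64 2 0 3 0 0 0]
t=5: x=[75.8000 66.1600 62.8000 3.2000 0.1000 2.8800 0.0600 0.0000 0.0000] k=[73 65 62 4 4 1 0 0 0]
t=6: x=[72.8400 65.1000 60.9000 5.1600 3.9400 1.0400 0.0200 0.0000 0.0000] k=[74 64 59 4 4 0 0 0 0]
t=7: x=[73.8000 64.1000 58.0000 5.1000 3.9200 0.0800 0.0000 0.0000 0.0000] k=[76 68 56 3 4 2 0 0 0]
t=8: x=[75.8400 67.9200 55.1800 4.0800 3.9400 2.0000 0.0400 0.0000 0.0000] k=[72 65 58 3 6 6 0 0 0]
t=9: x=[71.8600 65.0000 57.0400 4.1600 5.9400 5.8800 0.1200 0.0000 0.0000] k=[69 66 61 8 7 5 0 0 0]
t=10: x=[68.9400 65.9600 60.0400 9.0400 6.9800 4.9400 0.1000 0.0000 0.0000] k=[72 63 62 6 11 4 1 0 0]

0.0780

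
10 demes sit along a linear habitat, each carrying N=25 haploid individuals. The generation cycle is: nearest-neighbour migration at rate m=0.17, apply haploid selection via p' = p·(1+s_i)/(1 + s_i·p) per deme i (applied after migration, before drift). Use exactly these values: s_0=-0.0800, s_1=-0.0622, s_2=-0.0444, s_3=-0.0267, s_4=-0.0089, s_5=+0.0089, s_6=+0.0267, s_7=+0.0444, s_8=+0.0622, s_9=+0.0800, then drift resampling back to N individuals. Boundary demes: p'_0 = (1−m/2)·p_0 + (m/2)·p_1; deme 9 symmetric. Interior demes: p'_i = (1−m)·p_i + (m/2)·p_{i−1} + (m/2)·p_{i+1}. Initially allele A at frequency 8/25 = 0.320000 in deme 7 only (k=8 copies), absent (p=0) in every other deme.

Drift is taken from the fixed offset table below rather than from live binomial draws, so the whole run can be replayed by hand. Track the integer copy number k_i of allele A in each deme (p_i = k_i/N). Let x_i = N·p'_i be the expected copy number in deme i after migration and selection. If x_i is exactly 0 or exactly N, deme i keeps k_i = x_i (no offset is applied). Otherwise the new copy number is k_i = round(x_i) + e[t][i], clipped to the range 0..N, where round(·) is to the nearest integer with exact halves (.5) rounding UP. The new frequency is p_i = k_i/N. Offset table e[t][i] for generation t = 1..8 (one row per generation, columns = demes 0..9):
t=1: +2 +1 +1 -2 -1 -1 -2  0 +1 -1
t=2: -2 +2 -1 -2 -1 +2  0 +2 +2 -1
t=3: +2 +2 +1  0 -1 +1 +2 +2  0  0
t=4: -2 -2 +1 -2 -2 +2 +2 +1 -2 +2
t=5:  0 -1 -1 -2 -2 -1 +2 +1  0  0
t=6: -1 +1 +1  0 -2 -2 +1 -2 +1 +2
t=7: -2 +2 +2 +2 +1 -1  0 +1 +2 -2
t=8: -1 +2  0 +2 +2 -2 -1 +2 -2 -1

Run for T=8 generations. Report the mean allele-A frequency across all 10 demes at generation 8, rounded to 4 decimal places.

0.0920

t=0: k=[0 0 0 0 0 0 0 8 0 0]
t=1: x=[0.0000 0.0000 0.0000 0.0000 0.0000 0.0000 0.6976 6.8540 0.7211 0.0000] k=[0 0 0 0 0 0 0 7 2 0]
t=2: x=[0.0000 0.0000 0.0000 0.0000 0.0000 0.0000 0.6105 6.1799 2.3819 0.1835] k=[0 0 0 0 0 0 1 8 4 0]
t=3: x=[0.0000 0.0000 0.0000 0.0000 0.0000 0.0858 1.5478 7.2872 4.2069 0.3668] k=[0 0 0 0 0 1 4 9 4 0]
t=4: x=[0.0000 0.0000 0.0000 0.0000 0.0842 1.1799 4.2624 8.3904 4.2954 0.3668] k=[0 0 0 0 0 3 6 9 2 2]
t=5: x=[0.0000 0.0000 0.0000 0.0000 0.2528 3.0235 6.1210 8.3904 2.7387 2.1463] k=[0 0 0 0 0 2 8 9 3 2]
t=6: x=[0.0000 0.0000 0.0000 0.0000 0.1685 2.3589 7.7148 8.6491 3.6073 2.2369] k=[0 0 0 0 0 0 9 7 5 4]
t=7: x=[0.0000 0.0000 0.0000 0.0000 0.0000 0.7716 8.2096 7.2210 5.3338 4.3549] k=[0 0 0 0 0 0 8 8 7 2]
t=8: x=[0.0000 0.0000 0.0000 0.0000 0.0000 0.6859 7.4571 8.1518 6.9589 2.5988] k=[0 0 0 0 0 0 6 10 5 2]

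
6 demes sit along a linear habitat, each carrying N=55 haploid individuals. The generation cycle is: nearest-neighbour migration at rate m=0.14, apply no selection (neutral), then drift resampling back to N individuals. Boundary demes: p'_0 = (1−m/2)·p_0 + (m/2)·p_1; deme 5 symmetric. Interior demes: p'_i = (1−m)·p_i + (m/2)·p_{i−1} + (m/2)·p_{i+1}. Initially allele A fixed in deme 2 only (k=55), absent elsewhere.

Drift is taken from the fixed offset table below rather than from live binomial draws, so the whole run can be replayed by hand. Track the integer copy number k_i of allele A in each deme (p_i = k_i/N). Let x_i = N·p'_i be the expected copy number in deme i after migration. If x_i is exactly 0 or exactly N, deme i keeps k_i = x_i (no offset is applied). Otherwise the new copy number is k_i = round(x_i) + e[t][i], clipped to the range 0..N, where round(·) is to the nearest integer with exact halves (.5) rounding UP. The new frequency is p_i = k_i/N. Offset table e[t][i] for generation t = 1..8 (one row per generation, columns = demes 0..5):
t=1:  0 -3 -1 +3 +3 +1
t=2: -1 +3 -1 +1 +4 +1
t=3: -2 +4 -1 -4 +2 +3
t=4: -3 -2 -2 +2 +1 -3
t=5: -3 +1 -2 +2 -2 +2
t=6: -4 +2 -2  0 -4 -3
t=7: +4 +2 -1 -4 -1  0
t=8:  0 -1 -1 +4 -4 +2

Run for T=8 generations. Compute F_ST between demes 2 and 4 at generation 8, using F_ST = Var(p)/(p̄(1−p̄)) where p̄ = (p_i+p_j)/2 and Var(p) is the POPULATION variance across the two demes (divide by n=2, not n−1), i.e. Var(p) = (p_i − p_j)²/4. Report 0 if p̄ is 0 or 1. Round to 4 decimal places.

0.1828

t=0: k=[0 0 55 0 0 0]
t=1: x=[0.0000 3.8500 47.3000 3.8500 0.0000 0.0000] k=[0 1 46 7 0 0]
t=2: x=[0.0700 4.0800 40.1200 9.2400 0.4900 0.0000] k=[0 7 39 10 4 0]
t=3: x=[0.4900 8.7500 34.7300 11.6100 4.1400 0.2800] k=[0 13 34 8 6 3]
t=4: x=[0.9100 13.5600 30.7100 9.6800 5.9300 3.2100] k=[0 12 29 12 7 0]
t=5: x=[0.8400 12.3500 26.6200 12.8400 6.8600 0.4900] k=[0 13 25 15 5 2]
t=6: x=[0.9100 12.9300 23.4600 15.0000 5.4900 2.2100] k=[0 15 21 15 1 0]
t=7: x=[1.0500 14.3700 20.1600 14.4400 1.9100 0.0700] k=[5 16 19 10 1 0]
t=8: x=[5.7700 15.4400 18.1600 10.0000 1.5600 0.0700] k=[6 14 17 14 0 2]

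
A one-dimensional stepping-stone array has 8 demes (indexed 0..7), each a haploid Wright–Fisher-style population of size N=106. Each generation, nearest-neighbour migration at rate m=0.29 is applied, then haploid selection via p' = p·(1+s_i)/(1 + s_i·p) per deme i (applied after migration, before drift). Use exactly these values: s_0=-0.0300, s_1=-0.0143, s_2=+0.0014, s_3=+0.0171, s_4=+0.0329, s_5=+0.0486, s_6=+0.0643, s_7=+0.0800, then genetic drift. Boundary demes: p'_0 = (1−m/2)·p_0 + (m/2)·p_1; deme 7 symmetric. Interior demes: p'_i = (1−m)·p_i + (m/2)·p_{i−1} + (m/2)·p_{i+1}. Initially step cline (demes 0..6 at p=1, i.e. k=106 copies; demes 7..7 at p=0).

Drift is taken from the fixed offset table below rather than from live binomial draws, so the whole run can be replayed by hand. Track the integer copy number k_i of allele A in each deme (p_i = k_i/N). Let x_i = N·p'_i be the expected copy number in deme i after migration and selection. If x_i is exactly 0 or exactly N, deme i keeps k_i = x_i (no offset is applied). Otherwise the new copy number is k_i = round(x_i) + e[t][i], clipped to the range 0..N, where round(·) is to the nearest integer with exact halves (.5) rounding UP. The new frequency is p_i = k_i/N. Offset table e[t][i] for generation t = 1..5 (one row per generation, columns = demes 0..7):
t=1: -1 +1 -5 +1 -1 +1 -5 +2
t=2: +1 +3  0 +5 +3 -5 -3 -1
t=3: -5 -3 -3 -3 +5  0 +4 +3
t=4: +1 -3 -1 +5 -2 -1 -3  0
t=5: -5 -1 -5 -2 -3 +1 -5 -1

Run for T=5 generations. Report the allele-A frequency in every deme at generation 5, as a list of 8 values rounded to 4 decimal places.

[1.0000, 1.0000, 1.0000, 0.9811, 0.9340, 0.8962, 0.6604, 0.5000]

t=0: k=[106 106 106 106 106 106 106 0]
t=1: x=[106.0000 106.0000 106.0000 106.0000 106.0000 106.0000 91.4310 16.4093] k=[106 106 106 106 106 106 86 18]
t=2: x=[106.0000 106.0000 106.0000 106.0000 106.0000 103.2309 80.2735 29.4692] k=[106 106 106 106 106 98 77 28]
t=3: x=[106.0000 106.0000 106.0000 106.0000 104.8766 96.5322 74.3408 36.9348] k=[106 106 106 106 106 97 78 40]
t=4: x=[106.0000 106.0000 106.0000 106.0000 104.7361 95.9886 76.5875 47.5187] k=[106 106 106 106 103 95 74 48]
t=5: x=[106.0000 106.0000 106.0000 105.5723 102.3896 93.6426 74.6677 53.8092] k=[106 106 106 104 99 95 70 53]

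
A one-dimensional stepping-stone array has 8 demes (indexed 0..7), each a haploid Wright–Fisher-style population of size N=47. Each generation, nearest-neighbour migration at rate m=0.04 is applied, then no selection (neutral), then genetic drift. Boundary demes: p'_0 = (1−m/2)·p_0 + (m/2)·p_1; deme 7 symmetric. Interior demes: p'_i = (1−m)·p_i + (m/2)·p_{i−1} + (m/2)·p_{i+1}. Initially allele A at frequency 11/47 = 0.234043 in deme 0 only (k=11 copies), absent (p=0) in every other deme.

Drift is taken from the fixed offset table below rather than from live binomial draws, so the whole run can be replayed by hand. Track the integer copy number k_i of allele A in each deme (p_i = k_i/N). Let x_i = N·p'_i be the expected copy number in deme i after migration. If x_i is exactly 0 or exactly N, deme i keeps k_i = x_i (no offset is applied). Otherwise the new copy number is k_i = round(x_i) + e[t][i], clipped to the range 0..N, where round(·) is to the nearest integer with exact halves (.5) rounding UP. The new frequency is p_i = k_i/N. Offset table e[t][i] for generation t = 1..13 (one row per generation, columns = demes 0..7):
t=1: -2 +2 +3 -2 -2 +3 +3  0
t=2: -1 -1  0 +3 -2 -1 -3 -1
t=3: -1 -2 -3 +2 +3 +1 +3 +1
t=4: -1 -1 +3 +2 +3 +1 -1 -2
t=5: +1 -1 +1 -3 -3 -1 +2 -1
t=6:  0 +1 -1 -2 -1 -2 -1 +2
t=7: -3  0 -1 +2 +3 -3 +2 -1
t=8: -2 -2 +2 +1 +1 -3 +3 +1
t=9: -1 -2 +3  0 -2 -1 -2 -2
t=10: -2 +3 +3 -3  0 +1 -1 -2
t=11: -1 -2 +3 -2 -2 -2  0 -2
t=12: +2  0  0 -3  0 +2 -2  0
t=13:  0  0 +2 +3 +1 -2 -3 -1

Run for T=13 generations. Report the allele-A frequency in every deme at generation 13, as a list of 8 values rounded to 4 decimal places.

t=0: k=[11 0 0 0 0 0 0 0]
t=1: x=[10.7800 0.2200 0.0000 0.0000 0.0000 0.0000 0.0000 0.0000] k=[9 2 0 0 0 0 0 0]
t=2: x=[8.8600 2.1000 0.0400 0.0000 0.0000 0.0000 0.0000 0.0000] k=[8 1 0 0 0 0 0 0]
t=3: x=[7.8600 1.1200 0.0200 0.0000 0.0000 0.0000 0.0000 0.0000] k=[7 0 0 0 0 0 0 0]
t=4: x=[6.8600 0.1400 0.0000 0.0000 0.0000 0.0000 0.0000 0.0000] k=[6 0 0 0 0 0 0 0]
t=5: x=[5.8800 0.1200 0.0000 0.0000 0.0000 0.0000 0.0000 0.0000] k=[7 0 0 0 0 0 0 0]
t=6: x=[6.8600 0.1400 0.0000 0.0000 0.0000 0.0000 0.0000 0.0000] k=[7 1 0 0 0 0 0 0]
t=7: x=[6.8800 1.1000 0.0200 0.0000 0.0000 0.0000 0.0000 0.0000] k=[4 1 0 0 0 0 0 0]
t=8: x=[3.9400 1.0400 0.0200 0.0000 0.0000 0.0000 0.0000 0.0000] k=[2 0 2 0 0 0 0 0]
t=9: x=[1.9600 0.0800 1.9200 0.0400 0.0000 0.0000 0.0000 0.0000] k=[1 0 5 0 0 0 0 0]
t=10: x=[0.9800 0.1200 4.8000 0.1000 0.0000 0.0000 0.0000 0.0000] k=[0 3 8 0 0 0 0 0]
t=11: x=[0.0600 3.0400 7.7400 0.1600 0.0000 0.0000 0.0000 0.0000] k=[0 1 11 0 0 0 0 0]
t=12: x=[0.0200 1.1800 10.5800 0.2200 0.0000 0.0000 0.0000 0.0000] k=[2 1 11 0 0 0 0 0]
t=13: x=[1.9800 1.2200 10.5800 0.2200 0.0000 0.0000 0.0000 0.0000] k=[2 1 13 3 0 0 0 0]

[0.0426, 0.0213, 0.2766, 0.0638, 0.0000, 0.0000, 0.0000, 0.0000]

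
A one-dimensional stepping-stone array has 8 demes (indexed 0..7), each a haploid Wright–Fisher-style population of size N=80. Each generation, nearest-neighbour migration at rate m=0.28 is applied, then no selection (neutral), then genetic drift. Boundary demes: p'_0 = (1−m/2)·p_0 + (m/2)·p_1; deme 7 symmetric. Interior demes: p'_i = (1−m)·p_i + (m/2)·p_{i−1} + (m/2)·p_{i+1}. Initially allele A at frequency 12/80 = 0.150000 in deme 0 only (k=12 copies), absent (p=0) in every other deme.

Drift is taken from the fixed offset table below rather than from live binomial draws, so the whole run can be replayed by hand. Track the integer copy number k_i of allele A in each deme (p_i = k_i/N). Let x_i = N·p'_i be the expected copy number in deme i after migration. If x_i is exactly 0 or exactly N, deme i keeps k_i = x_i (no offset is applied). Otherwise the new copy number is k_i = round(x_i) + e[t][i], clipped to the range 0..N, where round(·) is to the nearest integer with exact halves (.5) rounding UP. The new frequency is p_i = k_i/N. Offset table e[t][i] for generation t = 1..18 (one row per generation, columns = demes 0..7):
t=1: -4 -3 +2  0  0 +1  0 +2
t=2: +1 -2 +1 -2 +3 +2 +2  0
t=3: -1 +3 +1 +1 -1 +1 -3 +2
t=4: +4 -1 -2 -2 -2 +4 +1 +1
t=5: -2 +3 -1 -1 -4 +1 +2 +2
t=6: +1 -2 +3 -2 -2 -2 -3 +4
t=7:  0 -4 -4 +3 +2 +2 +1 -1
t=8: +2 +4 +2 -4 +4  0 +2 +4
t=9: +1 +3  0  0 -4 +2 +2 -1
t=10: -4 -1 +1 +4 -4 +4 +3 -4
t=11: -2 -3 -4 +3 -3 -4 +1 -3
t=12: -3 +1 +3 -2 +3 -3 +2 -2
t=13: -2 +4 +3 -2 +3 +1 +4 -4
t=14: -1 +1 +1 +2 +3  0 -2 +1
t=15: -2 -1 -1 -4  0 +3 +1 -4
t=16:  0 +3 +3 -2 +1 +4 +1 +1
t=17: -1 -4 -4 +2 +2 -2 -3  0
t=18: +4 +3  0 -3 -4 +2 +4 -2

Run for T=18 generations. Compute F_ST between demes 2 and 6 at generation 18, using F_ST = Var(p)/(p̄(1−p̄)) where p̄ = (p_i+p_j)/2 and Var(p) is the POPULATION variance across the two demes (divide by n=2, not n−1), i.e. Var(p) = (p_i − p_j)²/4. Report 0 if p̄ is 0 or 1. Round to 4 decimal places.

t=0: k=[12 0 0 0 0 0 0 0]
t=1: x=[10.3200 1.6800 0.0000 0.0000 0.0000 0.0000 0.0000 0.0000] k=[6 0 0 0 0 0 0 0]
t=2: x=[5.1600 0.8400 0.0000 0.0000 0.0000 0.0000 0.0000 0.0000] k=[6 0 0 0 0 0 0 0]
t=3: x=[5.1600 0.8400 0.0000 0.0000 0.0000 0.0000 0.0000 0.0000] k=[4 4 0 0 0 0 0 0]
t=4: x=[4.0000 3.4400 0.5600 0.0000 0.0000 0.0000 0.0000 0.0000] k=[8 2 0 0 0 0 0 0]
t=5: x=[7.1600 2.5600 0.2800 0.0000 0.0000 0.0000 0.0000 0.0000] k=[5 6 0 0 0 0 0 0]
t=6: x=[5.1400 5.0200 0.8400 0.0000 0.0000 0.0000 0.0000 0.0000] k=[6 3 4 0 0 0 0 0]
t=7: x=[5.5800 3.5600 3.3000 0.5600 0.0000 0.0000 0.0000 0.0000] k=[6 0 0 4 0 0 0 0]
t=8: x=[5.1600 0.8400 0.5600 2.8800 0.5600 0.0000 0.0000 0.0000] k=[7 5 3 0 5 0 0 0]
t=9: x=[6.7200 5.0000 2.8600 1.1200 3.6000 0.7000 0.0000 0.0000] k=[8 8 3 1 0 3 0 0]
t=10: x=[8.0000 7.3000 3.4200 1.1400 0.5600 2.1600 0.4200 0.0000] k=[4 6 4 5 0 6 3 0]
t=11: x=[4.2800 5.4400 4.4200 4.1600 1.5400 4.7400 3.0000 0.4200] k=[2 2 0 7 0 1 4 0]
t=12: x=[2.0000 1.7200 1.2600 5.0400 1.1200 1.2800 3.0200 0.5600] k=[0 3 4 3 4 0 5 0]
t=13: x=[0.4200 2.7200 3.7200 3.2800 3.3000 1.2600 3.6000 0.7000] k=[0 7 7 1 6 2 8 0]
t=14: x=[0.9800 6.0200 6.1600 2.5400 4.7400 3.4000 6.0400 1.1200] k=[0 7 7 5 8 3 4 2]
t=15: x=[0.9800 6.0200 6.7200 5.7000 6.8800 3.8400 3.5800 2.2800] k=[0 5 6 2 7 7 5 0]
t=16: x=[0.7000 4.4400 5.3000 3.2600 6.3000 6.7200 4.5800 0.7000] k=[1 7 8 1 7 11 6 2]
t=17: x=[1.8400 6.3000 6.8800 2.8200 6.7200 9.7400 6.1400 2.5600] k=[1 2 3 5 9 8 3 3]
t=18: x=[1.1400 2.0000 3.1400 5.2800 8.3000 7.4400 3.7000 3.0000] k=[5 5 3 2 4 9 8 1]

0.0153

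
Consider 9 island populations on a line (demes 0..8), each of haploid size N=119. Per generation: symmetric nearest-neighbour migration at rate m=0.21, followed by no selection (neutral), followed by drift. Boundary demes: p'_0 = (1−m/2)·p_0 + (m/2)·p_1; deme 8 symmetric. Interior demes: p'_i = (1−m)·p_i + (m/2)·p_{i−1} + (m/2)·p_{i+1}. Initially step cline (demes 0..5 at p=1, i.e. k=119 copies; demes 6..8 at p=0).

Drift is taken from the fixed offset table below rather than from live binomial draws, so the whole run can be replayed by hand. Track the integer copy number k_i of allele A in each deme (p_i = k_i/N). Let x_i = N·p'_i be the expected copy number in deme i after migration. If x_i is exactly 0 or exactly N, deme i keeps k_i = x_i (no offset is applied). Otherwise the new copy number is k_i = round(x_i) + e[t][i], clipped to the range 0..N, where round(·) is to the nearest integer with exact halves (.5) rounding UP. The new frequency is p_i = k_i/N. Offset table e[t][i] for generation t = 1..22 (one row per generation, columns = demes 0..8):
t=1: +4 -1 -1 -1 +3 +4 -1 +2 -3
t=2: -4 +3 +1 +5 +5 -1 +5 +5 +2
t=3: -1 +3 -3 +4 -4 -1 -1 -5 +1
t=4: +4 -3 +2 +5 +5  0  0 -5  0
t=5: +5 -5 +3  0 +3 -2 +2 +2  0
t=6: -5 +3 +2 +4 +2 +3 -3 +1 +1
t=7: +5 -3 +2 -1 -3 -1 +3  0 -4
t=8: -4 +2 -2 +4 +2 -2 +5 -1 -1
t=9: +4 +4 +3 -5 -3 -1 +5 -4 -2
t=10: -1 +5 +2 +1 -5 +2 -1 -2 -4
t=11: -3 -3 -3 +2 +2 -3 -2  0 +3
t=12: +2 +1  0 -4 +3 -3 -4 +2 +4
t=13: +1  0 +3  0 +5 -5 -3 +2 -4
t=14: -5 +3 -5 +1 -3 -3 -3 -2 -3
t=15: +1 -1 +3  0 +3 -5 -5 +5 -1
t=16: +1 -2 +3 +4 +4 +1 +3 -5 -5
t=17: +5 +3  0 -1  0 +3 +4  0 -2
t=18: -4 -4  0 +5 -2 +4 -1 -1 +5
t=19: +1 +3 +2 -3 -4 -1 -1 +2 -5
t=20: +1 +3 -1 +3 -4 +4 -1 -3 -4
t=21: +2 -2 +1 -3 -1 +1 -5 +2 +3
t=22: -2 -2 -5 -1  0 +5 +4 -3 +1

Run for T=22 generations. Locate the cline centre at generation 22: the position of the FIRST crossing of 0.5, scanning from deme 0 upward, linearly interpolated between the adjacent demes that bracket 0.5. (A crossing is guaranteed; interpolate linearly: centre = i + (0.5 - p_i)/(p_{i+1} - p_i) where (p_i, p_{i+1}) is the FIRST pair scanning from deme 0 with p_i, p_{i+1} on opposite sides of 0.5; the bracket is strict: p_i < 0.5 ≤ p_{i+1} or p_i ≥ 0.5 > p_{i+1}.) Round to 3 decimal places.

t=0: k=[119 119 119 119 119 119 0 0 0]
t=1: x=[119.0000 119.0000 119.0000 119.0000 119.0000 106.5050 12.4950 0.0000 0.0000] k=[119 119 119 119 119 111 11 0 0]
t=2: x=[119.0000 119.0000 119.0000 119.0000 118.1600 101.3400 20.3450 1.1550 0.0000] k=[119 119 119 119 119 100 25 6 0]
t=3: x=[119.0000 119.0000 119.0000 119.0000 117.0050 94.1200 30.8800 7.3650 0.6300] k=[119 119 119 119 113 93 30 2 2]
t=4: x=[119.0000 119.0000 119.0000 118.3700 111.5300 88.4850 33.6750 4.9400 2.0000] k=[119 119 119 119 117 88 34 0 2]
t=5: x=[119.0000 119.0000 119.0000 118.7900 114.1650 85.3750 36.1000 3.7800 1.7900] k=[119 119 119 119 117 83 38 6 2]
t=6: x=[119.0000 119.0000 119.0000 118.7900 113.6400 81.8450 39.3650 8.9400 2.4200] k=[119 119 119 119 116 85 36 10 3]
t=7: x=[119.0000 119.0000 119.0000 118.6850 113.0600 83.1100 38.4150 11.9950 3.7350] k=[119 119 119 118 110 82 41 12 0]
t=8: x=[119.0000 119.0000 118.8950 117.2650 107.9000 80.6350 42.2600 13.7850 1.2600] k=[119 119 117 119 110 79 47 13 0]
t=9: x=[119.0000 118.7900 117.4200 117.8450 107.6900 78.8950 46.7900 15.2050 1.3650] k=[119 119 119 113 105 78 52 11 0]
t=10: x=[119.0000 119.0000 118.3700 112.7900 103.0050 78.1050 50.4250 14.1500 1.1550] k=[119 119 119 114 98 80 49 12 0]
t=11: x=[119.0000 119.0000 118.4750 112.8450 97.7900 78.6350 48.3700 14.6250 1.2600] k=[119 119 115 115 100 76 46 15 4]
t=12: x=[119.0000 118.5800 115.4200 113.4250 99.0550 75.3700 45.8950 17.1000 5.1550] k=[119 119 115 109 102 72 42 19 9]
t=13: x=[119.0000 118.5800 114.7900 108.8950 99.5850 72.0000 42.7350 20.3650 10.0500] k=[119 119 118 109 105 67 40 22 6]
t=14: x=[119.0000 118.8950 117.1600 109.5250 101.4300 68.1550 40.9450 22.2100 7.6800] k=[119 119 112 111 98 65 38 20 5]
t=15: x=[119.0000 118.2650 112.6300 109.7400 95.9000 65.6300 38.9450 20.3150 6.5750] k=[119 117 116 110 99 61 34 25 6]
t=16: x=[118.7900 117.1050 115.4750 109.4750 96.1650 62.1550 35.8900 23.9500 7.9950] k=[119 115 118 113 100 63 39 19 3]
t=17: x=[118.5800 115.7350 117.1600 112.1600 97.4800 64.3650 39.4200 19.4200 4.6800] k=[119 119 117 111 97 67 43 19 3]
t=18: x=[119.0000 118.7900 116.5800 110.1600 95.3200 67.6300 43.0000 19.8400 4.6800] k=[119 115 117 115 93 72 42 19 10]
t=19: x=[118.5800 115.6300 116.5800 112.9000 93.1050 71.0550 42.7350 20.4700 10.9450] k=[119 119 119 110 89 70 42 22 6]
t=20: x=[119.0000 119.0000 118.0550 108.7400 89.2100 69.0550 42.8400 22.4200 7.6800] k=[119 119 117 112 85 73 42 19 4]
t=21: x=[119.0000 118.7900 116.6850 109.6900 86.5750 71.0050 42.8400 19.8400 5.5750] k=[119 117 118 107 86 72 38 22 9]
t=22: x=[118.7900 117.3150 116.7400 105.9500 86.7350 69.9000 39.8900 22.3150 10.3650] k=[117 115 112 105 87 75 44 19 11]

5.500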